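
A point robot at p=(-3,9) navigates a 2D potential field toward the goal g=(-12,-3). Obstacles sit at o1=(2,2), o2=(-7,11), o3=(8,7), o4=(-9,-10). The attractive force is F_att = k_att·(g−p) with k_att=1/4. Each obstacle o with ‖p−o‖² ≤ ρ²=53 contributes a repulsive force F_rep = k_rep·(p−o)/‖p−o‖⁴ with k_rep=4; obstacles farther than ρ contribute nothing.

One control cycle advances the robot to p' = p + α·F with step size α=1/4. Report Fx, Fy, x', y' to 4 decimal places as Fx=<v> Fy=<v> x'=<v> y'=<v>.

Fx=-2.2100 Fy=-3.0200 x'=-3.5525 y'=8.2450

F_att = 1/4·(g−p) = 1/4·(-9,-12) = (-2.2500,-3.0000)
o1: d²=74 > ρ²=53 → inactive
o2: d²=20 ≤ ρ²=53; F_rep = 4·(4,-2)/20² = (0.0400,-0.0200)
o3: d²=125 > ρ²=53 → inactive
o4: d²=397 > ρ²=53 → inactive
F = F_att + ΣF_rep = (-2.2100,-3.0200)
p' = p + 1/4·F = (-3.5525,8.2450)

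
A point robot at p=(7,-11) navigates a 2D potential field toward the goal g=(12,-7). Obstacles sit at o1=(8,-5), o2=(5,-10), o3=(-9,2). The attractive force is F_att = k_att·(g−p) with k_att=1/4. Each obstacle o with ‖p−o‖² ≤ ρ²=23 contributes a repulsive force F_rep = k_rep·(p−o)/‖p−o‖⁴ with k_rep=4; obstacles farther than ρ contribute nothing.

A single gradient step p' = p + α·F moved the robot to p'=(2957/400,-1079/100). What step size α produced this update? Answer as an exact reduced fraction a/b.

F_att = 1/4·(g−p) = 1/4·(5,4) = (1.2500,1.0000)
o1: d²=37 > ρ²=23 → inactive
o2: d²=5 ≤ ρ²=23; F_rep = 4·(2,-1)/5² = (0.3200,-0.1600)
o3: d²=425 > ρ²=23 → inactive
F = F_att + ΣF_rep = (1.5700,0.8400)
Δp = p'−p = (0.3925,0.2100); α = Δx/Fx = (157/400) / (157/100) = 1/4
check: Δy/Fy = (21/100) / (21/25) = 1/4 ✓

α = 1/4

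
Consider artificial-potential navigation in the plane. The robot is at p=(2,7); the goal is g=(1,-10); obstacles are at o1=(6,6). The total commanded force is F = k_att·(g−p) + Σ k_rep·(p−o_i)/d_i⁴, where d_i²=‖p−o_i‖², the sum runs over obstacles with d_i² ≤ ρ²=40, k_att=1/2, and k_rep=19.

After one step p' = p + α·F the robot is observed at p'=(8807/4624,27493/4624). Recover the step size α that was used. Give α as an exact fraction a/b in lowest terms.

α = 1/8

F_att = 1/2·(g−p) = 1/2·(-1,-17) = (-0.5000,-8.5000)
o1: d²=17 ≤ ρ²=40; F_rep = 19·(-4,1)/17² = (-0.2630,0.0657)
F = F_att + ΣF_rep = (-0.7630,-8.4343)
Δp = p'−p = (-0.0954,-1.0543); α = Δx/Fx = (-441/4624) / (-441/578) = 1/8
check: Δy/Fy = (-4875/4624) / (-4875/578) = 1/8 ✓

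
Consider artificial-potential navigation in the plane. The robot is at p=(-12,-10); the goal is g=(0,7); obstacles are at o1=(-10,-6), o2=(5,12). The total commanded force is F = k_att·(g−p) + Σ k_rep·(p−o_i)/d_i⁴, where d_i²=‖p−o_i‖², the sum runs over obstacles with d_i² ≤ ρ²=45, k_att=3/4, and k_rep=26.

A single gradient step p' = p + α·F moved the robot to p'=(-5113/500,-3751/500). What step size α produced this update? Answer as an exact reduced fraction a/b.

α = 1/5

F_att = 3/4·(g−p) = 3/4·(12,17) = (9.0000,12.7500)
o1: d²=20 ≤ ρ²=45; F_rep = 26·(-2,-4)/20² = (-0.1300,-0.2600)
o2: d²=773 > ρ²=45 → inactive
F = F_att + ΣF_rep = (8.8700,12.4900)
Δp = p'−p = (1.7740,2.4980); α = Δx/Fx = (887/500) / (887/100) = 1/5
check: Δy/Fy = (1249/500) / (1249/100) = 1/5 ✓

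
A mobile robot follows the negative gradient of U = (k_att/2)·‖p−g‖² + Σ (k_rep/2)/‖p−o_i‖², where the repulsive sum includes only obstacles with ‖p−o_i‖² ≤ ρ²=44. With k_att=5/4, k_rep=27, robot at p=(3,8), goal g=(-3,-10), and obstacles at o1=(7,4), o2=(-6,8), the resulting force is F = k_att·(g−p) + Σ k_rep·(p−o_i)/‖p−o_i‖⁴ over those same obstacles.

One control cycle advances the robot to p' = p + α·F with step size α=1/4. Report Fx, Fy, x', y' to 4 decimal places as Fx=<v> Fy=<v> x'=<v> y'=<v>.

F_att = 5/4·(g−p) = 5/4·(-6,-18) = (-7.5000,-22.5000)
o1: d²=32 ≤ ρ²=44; F_rep = 27·(-4,4)/32² = (-0.1055,0.1055)
o2: d²=81 > ρ²=44 → inactive
F = F_att + ΣF_rep = (-7.6055,-22.3945)
p' = p + 1/4·F = (1.0986,2.4014)

Fx=-7.6055 Fy=-22.3945 x'=1.0986 y'=2.4014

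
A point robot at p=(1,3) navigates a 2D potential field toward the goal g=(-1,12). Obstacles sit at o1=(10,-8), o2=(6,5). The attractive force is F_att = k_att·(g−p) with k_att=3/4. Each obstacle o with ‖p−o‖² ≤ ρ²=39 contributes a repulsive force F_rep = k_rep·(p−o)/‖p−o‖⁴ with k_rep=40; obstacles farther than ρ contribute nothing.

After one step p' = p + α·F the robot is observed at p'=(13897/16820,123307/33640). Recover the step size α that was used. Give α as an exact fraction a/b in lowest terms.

α = 1/10

F_att = 3/4·(g−p) = 3/4·(-2,9) = (-1.5000,6.7500)
o1: d²=202 > ρ²=39 → inactive
o2: d²=29 ≤ ρ²=39; F_rep = 40·(-5,-2)/29² = (-0.2378,-0.0951)
F = F_att + ΣF_rep = (-1.7378,6.6549)
Δp = p'−p = (-0.1738,0.6655); α = Δx/Fx = (-2923/16820) / (-2923/1682) = 1/10
check: Δy/Fy = (22387/33640) / (22387/3364) = 1/10 ✓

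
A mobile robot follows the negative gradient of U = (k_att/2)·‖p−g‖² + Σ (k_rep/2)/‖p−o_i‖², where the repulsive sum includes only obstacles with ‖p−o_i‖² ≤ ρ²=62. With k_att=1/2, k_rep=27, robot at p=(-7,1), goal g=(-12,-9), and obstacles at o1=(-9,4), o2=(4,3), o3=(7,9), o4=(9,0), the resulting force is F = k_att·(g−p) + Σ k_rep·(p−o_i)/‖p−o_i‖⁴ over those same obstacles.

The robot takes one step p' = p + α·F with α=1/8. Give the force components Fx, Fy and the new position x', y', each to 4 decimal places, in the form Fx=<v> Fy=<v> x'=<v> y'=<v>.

Fx=-2.1805 Fy=-5.4793 x'=-7.2726 y'=0.3151

F_att = 1/2·(g−p) = 1/2·(-5,-10) = (-2.5000,-5.0000)
o1: d²=13 ≤ ρ²=62; F_rep = 27·(2,-3)/13² = (0.3195,-0.4793)
o2: d²=125 > ρ²=62 → inactive
o3: d²=260 > ρ²=62 → inactive
o4: d²=257 > ρ²=62 → inactive
F = F_att + ΣF_rep = (-2.1805,-5.4793)
p' = p + 1/8·F = (-7.2726,0.3151)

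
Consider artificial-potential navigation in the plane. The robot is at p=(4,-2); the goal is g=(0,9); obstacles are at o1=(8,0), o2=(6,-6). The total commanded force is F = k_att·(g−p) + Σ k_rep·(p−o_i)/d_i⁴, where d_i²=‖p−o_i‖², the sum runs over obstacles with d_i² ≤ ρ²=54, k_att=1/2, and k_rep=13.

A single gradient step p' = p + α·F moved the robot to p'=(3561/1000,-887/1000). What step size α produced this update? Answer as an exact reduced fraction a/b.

F_att = 1/2·(g−p) = 1/2·(-4,11) = (-2.0000,5.5000)
o1: d²=20 ≤ ρ²=54; F_rep = 13·(-4,-2)/20² = (-0.1300,-0.0650)
o2: d²=20 ≤ ρ²=54; F_rep = 13·(-2,4)/20² = (-0.0650,0.1300)
F = F_att + ΣF_rep = (-2.1950,5.5650)
Δp = p'−p = (-0.4390,1.1130); α = Δx/Fx = (-439/1000) / (-439/200) = 1/5
check: Δy/Fy = (1113/1000) / (1113/200) = 1/5 ✓

α = 1/5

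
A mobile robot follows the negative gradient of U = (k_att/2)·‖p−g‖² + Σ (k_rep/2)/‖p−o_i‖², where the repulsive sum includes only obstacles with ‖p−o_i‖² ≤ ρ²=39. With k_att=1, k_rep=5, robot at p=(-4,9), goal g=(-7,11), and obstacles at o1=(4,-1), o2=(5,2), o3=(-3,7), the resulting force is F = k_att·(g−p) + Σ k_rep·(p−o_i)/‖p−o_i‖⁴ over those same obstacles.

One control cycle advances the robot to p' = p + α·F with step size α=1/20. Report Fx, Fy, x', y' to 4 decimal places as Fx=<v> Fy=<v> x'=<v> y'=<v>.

F_att = 1·(g−p) = 1·(-3,2) = (-3.0000,2.0000)
o1: d²=164 > ρ²=39 → inactive
o2: d²=130 > ρ²=39 → inactive
o3: d²=5 ≤ ρ²=39; F_rep = 5·(-1,2)/5² = (-0.2000,0.4000)
F = F_att + ΣF_rep = (-3.2000,2.4000)
p' = p + 1/20·F = (-4.1600,9.1200)

Fx=-3.2000 Fy=2.4000 x'=-4.1600 y'=9.1200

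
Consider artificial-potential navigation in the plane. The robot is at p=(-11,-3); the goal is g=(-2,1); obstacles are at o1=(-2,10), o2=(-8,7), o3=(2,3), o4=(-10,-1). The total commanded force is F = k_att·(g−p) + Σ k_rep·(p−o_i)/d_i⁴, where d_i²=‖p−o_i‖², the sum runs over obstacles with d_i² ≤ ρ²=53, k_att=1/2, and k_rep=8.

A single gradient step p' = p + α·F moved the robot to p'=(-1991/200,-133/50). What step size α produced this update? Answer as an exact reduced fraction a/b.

α = 1/4

F_att = 1/2·(g−p) = 1/2·(9,4) = (4.5000,2.0000)
o1: d²=250 > ρ²=53 → inactive
o2: d²=109 > ρ²=53 → inactive
o3: d²=205 > ρ²=53 → inactive
o4: d²=5 ≤ ρ²=53; F_rep = 8·(-1,-2)/5² = (-0.3200,-0.6400)
F = F_att + ΣF_rep = (4.1800,1.3600)
Δp = p'−p = (1.0450,0.3400); α = Δx/Fx = (209/200) / (209/50) = 1/4
check: Δy/Fy = (17/50) / (34/25) = 1/4 ✓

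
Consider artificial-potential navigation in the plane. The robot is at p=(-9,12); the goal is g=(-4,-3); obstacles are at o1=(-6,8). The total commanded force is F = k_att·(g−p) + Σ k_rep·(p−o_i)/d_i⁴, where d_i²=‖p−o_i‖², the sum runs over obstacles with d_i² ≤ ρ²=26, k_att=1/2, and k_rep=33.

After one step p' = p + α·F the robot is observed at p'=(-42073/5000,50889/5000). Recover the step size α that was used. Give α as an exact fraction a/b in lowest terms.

α = 1/4

F_att = 1/2·(g−p) = 1/2·(5,-15) = (2.5000,-7.5000)
o1: d²=25 ≤ ρ²=26; F_rep = 33·(-3,4)/25² = (-0.1584,0.2112)
F = F_att + ΣF_rep = (2.3416,-7.2888)
Δp = p'−p = (0.5854,-1.8222); α = Δx/Fx = (2927/5000) / (2927/1250) = 1/4
check: Δy/Fy = (-9111/5000) / (-9111/1250) = 1/4 ✓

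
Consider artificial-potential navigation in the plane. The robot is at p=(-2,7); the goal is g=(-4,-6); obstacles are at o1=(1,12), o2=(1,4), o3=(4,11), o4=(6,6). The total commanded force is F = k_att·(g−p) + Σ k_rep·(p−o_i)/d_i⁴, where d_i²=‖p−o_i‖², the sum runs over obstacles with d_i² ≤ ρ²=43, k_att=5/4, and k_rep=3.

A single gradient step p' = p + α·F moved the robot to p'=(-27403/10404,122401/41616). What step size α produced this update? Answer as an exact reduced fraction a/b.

α = 1/4

F_att = 5/4·(g−p) = 5/4·(-2,-13) = (-2.5000,-16.2500)
o1: d²=34 ≤ ρ²=43; F_rep = 3·(-3,-5)/34² = (-0.0078,-0.0130)
o2: d²=18 ≤ ρ²=43; F_rep = 3·(-3,3)/18² = (-0.0278,0.0278)
o3: d²=52 > ρ²=43 → inactive
o4: d²=65 > ρ²=43 → inactive
F = F_att + ΣF_rep = (-2.5356,-16.2352)
Δp = p'−p = (-0.6339,-4.0588); α = Δx/Fx = (-6595/10404) / (-6595/2601) = 1/4
check: Δy/Fy = (-168911/41616) / (-168911/10404) = 1/4 ✓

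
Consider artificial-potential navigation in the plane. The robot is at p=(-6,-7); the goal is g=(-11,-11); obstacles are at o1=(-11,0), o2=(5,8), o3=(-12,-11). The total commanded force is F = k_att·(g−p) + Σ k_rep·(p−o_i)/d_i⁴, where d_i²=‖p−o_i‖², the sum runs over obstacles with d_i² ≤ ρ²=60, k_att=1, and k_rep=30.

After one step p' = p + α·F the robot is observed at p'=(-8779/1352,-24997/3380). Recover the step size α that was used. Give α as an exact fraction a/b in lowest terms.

F_att = 1·(g−p) = 1·(-5,-4) = (-5.0000,-4.0000)
o1: d²=74 > ρ²=60 → inactive
o2: d²=346 > ρ²=60 → inactive
o3: d²=52 ≤ ρ²=60; F_rep = 30·(6,4)/52² = (0.0666,0.0444)
F = F_att + ΣF_rep = (-4.9334,-3.9556)
Δp = p'−p = (-0.4933,-0.3956); α = Δx/Fx = (-667/1352) / (-3335/676) = 1/10
check: Δy/Fy = (-1337/3380) / (-1337/338) = 1/10 ✓

α = 1/10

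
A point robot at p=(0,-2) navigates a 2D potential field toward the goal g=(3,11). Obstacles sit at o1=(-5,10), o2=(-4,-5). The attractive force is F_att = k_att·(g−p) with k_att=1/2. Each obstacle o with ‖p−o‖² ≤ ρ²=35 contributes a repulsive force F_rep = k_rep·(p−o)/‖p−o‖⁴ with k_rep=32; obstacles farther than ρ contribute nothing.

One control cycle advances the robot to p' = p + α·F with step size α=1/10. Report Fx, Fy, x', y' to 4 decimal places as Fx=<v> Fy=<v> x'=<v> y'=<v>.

Fx=1.7048 Fy=6.6536 x'=0.1705 y'=-1.3346

F_att = 1/2·(g−p) = 1/2·(3,13) = (1.5000,6.5000)
o1: d²=169 > ρ²=35 → inactive
o2: d²=25 ≤ ρ²=35; F_rep = 32·(4,3)/25² = (0.2048,0.1536)
F = F_att + ΣF_rep = (1.7048,6.6536)
p' = p + 1/10·F = (0.1705,-1.3346)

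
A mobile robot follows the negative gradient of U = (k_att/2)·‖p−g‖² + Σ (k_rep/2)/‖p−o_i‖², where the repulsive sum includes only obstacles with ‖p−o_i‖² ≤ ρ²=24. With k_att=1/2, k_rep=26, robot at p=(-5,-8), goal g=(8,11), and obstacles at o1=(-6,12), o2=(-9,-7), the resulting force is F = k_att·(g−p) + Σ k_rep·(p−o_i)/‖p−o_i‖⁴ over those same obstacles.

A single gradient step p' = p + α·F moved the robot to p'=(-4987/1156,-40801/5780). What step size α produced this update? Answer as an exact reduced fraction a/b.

F_att = 1/2·(g−p) = 1/2·(13,19) = (6.5000,9.5000)
o1: d²=401 > ρ²=24 → inactive
o2: d²=17 ≤ ρ²=24; F_rep = 26·(4,-1)/17² = (0.3599,-0.0900)
F = F_att + ΣF_rep = (6.8599,9.4100)
Δp = p'−p = (0.6860,0.9410); α = Δx/Fx = (793/1156) / (3965/578) = 1/10
check: Δy/Fy = (5439/5780) / (5439/578) = 1/10 ✓

α = 1/10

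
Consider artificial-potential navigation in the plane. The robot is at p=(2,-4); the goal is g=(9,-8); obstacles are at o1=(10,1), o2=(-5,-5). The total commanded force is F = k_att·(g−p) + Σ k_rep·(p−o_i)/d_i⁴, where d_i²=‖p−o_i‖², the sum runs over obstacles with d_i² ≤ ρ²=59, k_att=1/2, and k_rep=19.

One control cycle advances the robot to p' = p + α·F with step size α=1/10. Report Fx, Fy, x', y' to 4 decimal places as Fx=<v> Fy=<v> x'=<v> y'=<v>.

Fx=3.5532 Fy=-1.9924 x'=2.3553 y'=-4.1992

F_att = 1/2·(g−p) = 1/2·(7,-4) = (3.5000,-2.0000)
o1: d²=89 > ρ²=59 → inactive
o2: d²=50 ≤ ρ²=59; F_rep = 19·(7,1)/50² = (0.0532,0.0076)
F = F_att + ΣF_rep = (3.5532,-1.9924)
p' = p + 1/10·F = (2.3553,-4.1992)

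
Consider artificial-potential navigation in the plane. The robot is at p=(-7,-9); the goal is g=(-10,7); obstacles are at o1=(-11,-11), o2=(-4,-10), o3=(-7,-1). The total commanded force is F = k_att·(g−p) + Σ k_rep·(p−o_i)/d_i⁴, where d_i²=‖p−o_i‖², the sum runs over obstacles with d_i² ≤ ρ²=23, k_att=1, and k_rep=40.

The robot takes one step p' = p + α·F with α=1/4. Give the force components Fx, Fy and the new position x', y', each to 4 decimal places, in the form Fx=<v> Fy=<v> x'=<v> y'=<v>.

F_att = 1·(g−p) = 1·(-3,16) = (-3.0000,16.0000)
o1: d²=20 ≤ ρ²=23; F_rep = 40·(4,2)/20² = (0.4000,0.2000)
o2: d²=10 ≤ ρ²=23; F_rep = 40·(-3,1)/10² = (-1.2000,0.4000)
o3: d²=64 > ρ²=23 → inactive
F = F_att + ΣF_rep = (-3.8000,16.6000)
p' = p + 1/4·F = (-7.9500,-4.8500)

Fx=-3.8000 Fy=16.6000 x'=-7.9500 y'=-4.8500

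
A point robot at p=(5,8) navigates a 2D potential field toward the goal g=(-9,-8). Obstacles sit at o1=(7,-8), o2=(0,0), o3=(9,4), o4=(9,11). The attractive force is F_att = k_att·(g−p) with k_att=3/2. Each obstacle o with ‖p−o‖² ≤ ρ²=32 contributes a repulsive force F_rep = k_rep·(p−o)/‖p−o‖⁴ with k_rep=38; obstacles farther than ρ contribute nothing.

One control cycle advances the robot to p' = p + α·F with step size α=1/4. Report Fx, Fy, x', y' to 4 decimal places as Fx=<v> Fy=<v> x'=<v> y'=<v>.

Fx=-21.3916 Fy=-24.0340 x'=-0.3479 y'=1.9915

F_att = 3/2·(g−p) = 3/2·(-14,-16) = (-21.0000,-24.0000)
o1: d²=260 > ρ²=32 → inactive
o2: d²=89 > ρ²=32 → inactive
o3: d²=32 ≤ ρ²=32; F_rep = 38·(-4,4)/32² = (-0.1484,0.1484)
o4: d²=25 ≤ ρ²=32; F_rep = 38·(-4,-3)/25² = (-0.2432,-0.1824)
F = F_att + ΣF_rep = (-21.3916,-24.0340)
p' = p + 1/4·F = (-0.3479,1.9915)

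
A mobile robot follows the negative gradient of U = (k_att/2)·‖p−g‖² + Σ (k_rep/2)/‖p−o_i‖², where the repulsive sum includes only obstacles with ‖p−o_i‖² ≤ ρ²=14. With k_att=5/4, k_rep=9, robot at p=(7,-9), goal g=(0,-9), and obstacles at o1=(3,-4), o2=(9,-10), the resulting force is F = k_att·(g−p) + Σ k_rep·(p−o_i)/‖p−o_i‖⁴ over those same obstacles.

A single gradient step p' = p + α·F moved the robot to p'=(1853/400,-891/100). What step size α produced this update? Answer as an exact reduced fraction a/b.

α = 1/4

F_att = 5/4·(g−p) = 5/4·(-7,0) = (-8.7500,0.0000)
o1: d²=41 > ρ²=14 → inactive
o2: d²=5 ≤ ρ²=14; F_rep = 9·(-2,1)/5² = (-0.7200,0.3600)
F = F_att + ΣF_rep = (-9.4700,0.3600)
Δp = p'−p = (-2.3675,0.0900); α = Δx/Fx = (-947/400) / (-947/100) = 1/4
check: Δy/Fy = (9/100) / (9/25) = 1/4 ✓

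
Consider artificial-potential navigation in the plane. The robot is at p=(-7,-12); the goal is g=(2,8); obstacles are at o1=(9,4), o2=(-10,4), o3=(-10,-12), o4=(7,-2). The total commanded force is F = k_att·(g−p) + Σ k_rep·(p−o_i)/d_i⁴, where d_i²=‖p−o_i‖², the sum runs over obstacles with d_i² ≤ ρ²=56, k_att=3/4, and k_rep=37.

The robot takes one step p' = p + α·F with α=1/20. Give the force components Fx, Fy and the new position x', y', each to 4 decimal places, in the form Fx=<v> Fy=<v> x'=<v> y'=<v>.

Fx=8.1204 Fy=15.0000 x'=-6.5940 y'=-11.2500

F_att = 3/4·(g−p) = 3/4·(9,20) = (6.7500,15.0000)
o1: d²=512 > ρ²=56 → inactive
o2: d²=265 > ρ²=56 → inactive
o3: d²=9 ≤ ρ²=56; F_rep = 37·(3,0)/9² = (1.3704,0.0000)
o4: d²=296 > ρ²=56 → inactive
F = F_att + ΣF_rep = (8.1204,15.0000)
p' = p + 1/20·F = (-6.5940,-11.2500)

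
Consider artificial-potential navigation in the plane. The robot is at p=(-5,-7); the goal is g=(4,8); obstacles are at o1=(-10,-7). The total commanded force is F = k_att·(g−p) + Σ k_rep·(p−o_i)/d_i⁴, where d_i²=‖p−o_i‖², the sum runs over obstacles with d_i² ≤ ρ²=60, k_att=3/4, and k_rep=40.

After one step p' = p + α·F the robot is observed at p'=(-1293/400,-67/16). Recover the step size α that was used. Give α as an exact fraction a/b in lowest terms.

α = 1/4

F_att = 3/4·(g−p) = 3/4·(9,15) = (6.7500,11.2500)
o1: d²=25 ≤ ρ²=60; F_rep = 40·(5,0)/25² = (0.3200,0.0000)
F = F_att + ΣF_rep = (7.0700,11.2500)
Δp = p'−p = (1.7675,2.8125); α = Δx/Fx = (707/400) / (707/100) = 1/4
check: Δy/Fy = (45/16) / (45/4) = 1/4 ✓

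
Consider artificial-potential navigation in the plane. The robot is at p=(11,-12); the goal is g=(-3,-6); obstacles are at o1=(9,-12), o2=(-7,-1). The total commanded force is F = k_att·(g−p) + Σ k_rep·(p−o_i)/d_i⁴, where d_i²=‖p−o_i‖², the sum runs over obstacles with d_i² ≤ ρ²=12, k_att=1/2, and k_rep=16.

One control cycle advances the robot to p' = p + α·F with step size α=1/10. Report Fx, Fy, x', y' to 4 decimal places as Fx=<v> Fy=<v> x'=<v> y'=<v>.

Fx=-5.0000 Fy=3.0000 x'=10.5000 y'=-11.7000

F_att = 1/2·(g−p) = 1/2·(-14,6) = (-7.0000,3.0000)
o1: d²=4 ≤ ρ²=12; F_rep = 16·(2,0)/4² = (2.0000,0.0000)
o2: d²=445 > ρ²=12 → inactive
F = F_att + ΣF_rep = (-5.0000,3.0000)
p' = p + 1/10·F = (10.5000,-11.7000)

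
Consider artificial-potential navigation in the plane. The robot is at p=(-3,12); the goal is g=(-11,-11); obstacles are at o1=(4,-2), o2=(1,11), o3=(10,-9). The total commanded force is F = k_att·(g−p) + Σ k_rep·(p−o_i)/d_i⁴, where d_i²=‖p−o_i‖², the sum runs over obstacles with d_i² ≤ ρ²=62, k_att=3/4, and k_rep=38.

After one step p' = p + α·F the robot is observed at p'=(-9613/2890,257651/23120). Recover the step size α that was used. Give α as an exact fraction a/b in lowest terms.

α = 1/20

F_att = 3/4·(g−p) = 3/4·(-8,-23) = (-6.0000,-17.2500)
o1: d²=245 > ρ²=62 → inactive
o2: d²=17 ≤ ρ²=62; F_rep = 38·(-4,1)/17² = (-0.5260,0.1315)
o3: d²=610 > ρ²=62 → inactive
F = F_att + ΣF_rep = (-6.5260,-17.1185)
Δp = p'−p = (-0.3263,-0.8559); α = Δx/Fx = (-943/2890) / (-1886/289) = 1/20
check: Δy/Fy = (-19789/23120) / (-19789/1156) = 1/20 ✓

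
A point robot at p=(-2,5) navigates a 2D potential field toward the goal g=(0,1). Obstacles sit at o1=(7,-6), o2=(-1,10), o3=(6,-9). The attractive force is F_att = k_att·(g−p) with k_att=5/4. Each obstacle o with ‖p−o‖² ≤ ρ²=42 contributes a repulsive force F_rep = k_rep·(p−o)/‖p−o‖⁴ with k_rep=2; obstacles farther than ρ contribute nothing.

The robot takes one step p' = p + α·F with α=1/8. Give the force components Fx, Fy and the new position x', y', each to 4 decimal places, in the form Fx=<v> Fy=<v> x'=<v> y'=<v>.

Fx=2.4970 Fy=-5.0148 x'=-1.6879 y'=4.3732

F_att = 5/4·(g−p) = 5/4·(2,-4) = (2.5000,-5.0000)
o1: d²=202 > ρ²=42 → inactive
o2: d²=26 ≤ ρ²=42; F_rep = 2·(-1,-5)/26² = (-0.0030,-0.0148)
o3: d²=260 > ρ²=42 → inactive
F = F_att + ΣF_rep = (2.4970,-5.0148)
p' = p + 1/8·F = (-1.6879,4.3732)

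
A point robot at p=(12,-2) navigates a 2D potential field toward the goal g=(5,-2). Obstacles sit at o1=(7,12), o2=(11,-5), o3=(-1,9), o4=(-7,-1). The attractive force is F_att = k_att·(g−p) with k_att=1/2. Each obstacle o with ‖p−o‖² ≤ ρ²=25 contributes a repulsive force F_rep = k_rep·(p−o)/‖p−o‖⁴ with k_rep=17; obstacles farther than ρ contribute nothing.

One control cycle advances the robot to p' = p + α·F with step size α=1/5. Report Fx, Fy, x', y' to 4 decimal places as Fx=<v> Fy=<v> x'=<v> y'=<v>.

Fx=-3.3300 Fy=0.5100 x'=11.3340 y'=-1.8980

F_att = 1/2·(g−p) = 1/2·(-7,0) = (-3.5000,0.0000)
o1: d²=221 > ρ²=25 → inactive
o2: d²=10 ≤ ρ²=25; F_rep = 17·(1,3)/10² = (0.1700,0.5100)
o3: d²=290 > ρ²=25 → inactive
o4: d²=362 > ρ²=25 → inactive
F = F_att + ΣF_rep = (-3.3300,0.5100)
p' = p + 1/5·F = (11.3340,-1.8980)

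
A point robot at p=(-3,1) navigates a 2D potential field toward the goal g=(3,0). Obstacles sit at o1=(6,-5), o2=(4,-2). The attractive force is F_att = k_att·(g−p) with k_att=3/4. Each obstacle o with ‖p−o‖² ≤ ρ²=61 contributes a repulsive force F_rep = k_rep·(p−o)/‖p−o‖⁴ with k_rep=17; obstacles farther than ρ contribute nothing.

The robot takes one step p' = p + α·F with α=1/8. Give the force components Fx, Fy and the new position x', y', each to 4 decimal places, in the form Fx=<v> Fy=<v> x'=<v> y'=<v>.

Fx=4.4646 Fy=-0.7348 x'=-2.4419 y'=0.9081

F_att = 3/4·(g−p) = 3/4·(6,-1) = (4.5000,-0.7500)
o1: d²=117 > ρ²=61 → inactive
o2: d²=58 ≤ ρ²=61; F_rep = 17·(-7,3)/58² = (-0.0354,0.0152)
F = F_att + ΣF_rep = (4.4646,-0.7348)
p' = p + 1/8·F = (-2.4419,0.9081)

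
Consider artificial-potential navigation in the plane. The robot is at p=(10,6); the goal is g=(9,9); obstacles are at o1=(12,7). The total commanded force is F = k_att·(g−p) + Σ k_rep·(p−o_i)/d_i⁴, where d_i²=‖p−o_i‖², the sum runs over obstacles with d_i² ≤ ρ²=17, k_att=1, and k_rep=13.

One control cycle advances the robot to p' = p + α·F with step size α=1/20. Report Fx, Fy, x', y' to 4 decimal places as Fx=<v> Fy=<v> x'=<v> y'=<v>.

Fx=-2.0400 Fy=2.4800 x'=9.8980 y'=6.1240

F_att = 1·(g−p) = 1·(-1,3) = (-1.0000,3.0000)
o1: d²=5 ≤ ρ²=17; F_rep = 13·(-2,-1)/5² = (-1.0400,-0.5200)
F = F_att + ΣF_rep = (-2.0400,2.4800)
p' = p + 1/20·F = (9.8980,6.1240)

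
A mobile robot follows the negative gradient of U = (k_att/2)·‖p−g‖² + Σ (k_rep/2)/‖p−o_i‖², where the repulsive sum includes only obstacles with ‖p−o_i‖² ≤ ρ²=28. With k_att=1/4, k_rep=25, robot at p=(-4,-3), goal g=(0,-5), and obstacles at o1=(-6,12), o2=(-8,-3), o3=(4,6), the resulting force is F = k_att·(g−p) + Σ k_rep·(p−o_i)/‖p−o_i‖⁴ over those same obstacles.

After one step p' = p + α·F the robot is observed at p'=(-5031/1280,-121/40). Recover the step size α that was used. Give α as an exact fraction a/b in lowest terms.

F_att = 1/4·(g−p) = 1/4·(4,-2) = (1.0000,-0.5000)
o1: d²=229 > ρ²=28 → inactive
o2: d²=16 ≤ ρ²=28; F_rep = 25·(4,0)/16² = (0.3906,0.0000)
o3: d²=145 > ρ²=28 → inactive
F = F_att + ΣF_rep = (1.3906,-0.5000)
Δp = p'−p = (0.0695,-0.0250); α = Δx/Fx = (89/1280) / (89/64) = 1/20
check: Δy/Fy = (-1/40) / (-1/2) = 1/20 ✓

α = 1/20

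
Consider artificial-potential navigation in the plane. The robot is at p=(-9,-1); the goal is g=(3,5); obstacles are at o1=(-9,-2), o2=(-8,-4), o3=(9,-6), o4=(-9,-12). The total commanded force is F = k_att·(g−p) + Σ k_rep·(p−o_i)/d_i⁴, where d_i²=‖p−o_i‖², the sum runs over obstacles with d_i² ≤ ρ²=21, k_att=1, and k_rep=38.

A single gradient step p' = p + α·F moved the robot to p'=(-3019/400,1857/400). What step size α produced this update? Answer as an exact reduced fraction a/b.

F_att = 1·(g−p) = 1·(12,6) = (12.0000,6.0000)
o1: d²=1 ≤ ρ²=21; F_rep = 38·(0,1)/1² = (0.0000,38.0000)
o2: d²=10 ≤ ρ²=21; F_rep = 38·(-1,3)/10² = (-0.3800,1.1400)
o3: d²=349 > ρ²=21 → inactive
o4: d²=121 > ρ²=21 → inactive
F = F_att + ΣF_rep = (11.6200,45.1400)
Δp = p'−p = (1.4525,5.6425); α = Δx/Fx = (581/400) / (581/50) = 1/8
check: Δy/Fy = (2257/400) / (2257/50) = 1/8 ✓

α = 1/8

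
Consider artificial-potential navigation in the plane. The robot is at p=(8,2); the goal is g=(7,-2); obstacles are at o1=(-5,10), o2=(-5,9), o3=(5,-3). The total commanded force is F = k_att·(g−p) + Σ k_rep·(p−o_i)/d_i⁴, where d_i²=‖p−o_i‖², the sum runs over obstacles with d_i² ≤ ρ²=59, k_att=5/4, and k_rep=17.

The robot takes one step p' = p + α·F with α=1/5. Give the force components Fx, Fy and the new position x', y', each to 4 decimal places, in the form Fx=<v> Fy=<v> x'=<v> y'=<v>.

Fx=-1.2059 Fy=-4.9265 x'=7.7588 y'=1.0147

F_att = 5/4·(g−p) = 5/4·(-1,-4) = (-1.2500,-5.0000)
o1: d²=233 > ρ²=59 → inactive
o2: d²=218 > ρ²=59 → inactive
o3: d²=34 ≤ ρ²=59; F_rep = 17·(3,5)/34² = (0.0441,0.0735)
F = F_att + ΣF_rep = (-1.2059,-4.9265)
p' = p + 1/5·F = (7.7588,1.0147)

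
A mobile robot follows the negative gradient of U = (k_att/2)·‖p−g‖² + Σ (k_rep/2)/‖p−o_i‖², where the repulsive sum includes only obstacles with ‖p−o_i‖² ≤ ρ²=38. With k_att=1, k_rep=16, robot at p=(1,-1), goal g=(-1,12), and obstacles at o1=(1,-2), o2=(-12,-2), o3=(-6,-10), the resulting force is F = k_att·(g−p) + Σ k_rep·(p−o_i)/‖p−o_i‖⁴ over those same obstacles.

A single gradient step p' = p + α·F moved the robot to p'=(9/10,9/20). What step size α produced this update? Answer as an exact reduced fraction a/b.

α = 1/20

F_att = 1·(g−p) = 1·(-2,13) = (-2.0000,13.0000)
o1: d²=1 ≤ ρ²=38; F_rep = 16·(0,1)/1² = (0.0000,16.0000)
o2: d²=170 > ρ²=38 → inactive
o3: d²=130 > ρ²=38 → inactive
F = F_att + ΣF_rep = (-2.0000,29.0000)
Δp = p'−p = (-0.1000,1.4500); α = Δx/Fx = (-1/10) / (-2) = 1/20
check: Δy/Fy = (29/20) / (29) = 1/20 ✓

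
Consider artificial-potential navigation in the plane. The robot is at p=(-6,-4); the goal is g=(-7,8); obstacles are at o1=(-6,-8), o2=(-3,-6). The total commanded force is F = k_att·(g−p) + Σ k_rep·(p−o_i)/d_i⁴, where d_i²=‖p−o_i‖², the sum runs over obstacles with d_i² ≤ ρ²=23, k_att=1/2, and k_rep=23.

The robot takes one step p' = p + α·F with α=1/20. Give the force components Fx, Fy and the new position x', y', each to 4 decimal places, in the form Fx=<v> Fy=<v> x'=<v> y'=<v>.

Fx=-0.9083 Fy=6.6316 x'=-6.0454 y'=-3.6684

F_att = 1/2·(g−p) = 1/2·(-1,12) = (-0.5000,6.0000)
o1: d²=16 ≤ ρ²=23; F_rep = 23·(0,4)/16² = (0.0000,0.3594)
o2: d²=13 ≤ ρ²=23; F_rep = 23·(-3,2)/13² = (-0.4083,0.2722)
F = F_att + ΣF_rep = (-0.9083,6.6316)
p' = p + 1/20·F = (-6.0454,-3.6684)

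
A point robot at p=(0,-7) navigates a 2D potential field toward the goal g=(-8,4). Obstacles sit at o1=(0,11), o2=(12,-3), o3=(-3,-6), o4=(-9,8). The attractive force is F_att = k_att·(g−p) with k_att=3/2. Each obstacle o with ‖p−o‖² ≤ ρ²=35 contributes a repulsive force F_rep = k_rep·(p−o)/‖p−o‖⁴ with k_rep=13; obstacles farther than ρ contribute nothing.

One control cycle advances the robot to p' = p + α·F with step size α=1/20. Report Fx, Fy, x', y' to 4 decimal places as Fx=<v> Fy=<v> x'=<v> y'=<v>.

Fx=-11.6100 Fy=16.3700 x'=-0.5805 y'=-6.1815

F_att = 3/2·(g−p) = 3/2·(-8,11) = (-12.0000,16.5000)
o1: d²=324 > ρ²=35 → inactive
o2: d²=160 > ρ²=35 → inactive
o3: d²=10 ≤ ρ²=35; F_rep = 13·(3,-1)/10² = (0.3900,-0.1300)
o4: d²=306 > ρ²=35 → inactive
F = F_att + ΣF_rep = (-11.6100,16.3700)
p' = p + 1/20·F = (-0.5805,-6.1815)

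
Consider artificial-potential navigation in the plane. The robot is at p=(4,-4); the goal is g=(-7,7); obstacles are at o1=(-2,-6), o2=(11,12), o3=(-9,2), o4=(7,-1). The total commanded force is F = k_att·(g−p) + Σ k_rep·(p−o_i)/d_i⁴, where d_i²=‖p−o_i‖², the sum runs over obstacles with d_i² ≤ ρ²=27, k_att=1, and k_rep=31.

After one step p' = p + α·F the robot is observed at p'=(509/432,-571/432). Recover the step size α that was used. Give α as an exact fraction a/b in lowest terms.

α = 1/4

F_att = 1·(g−p) = 1·(-11,11) = (-11.0000,11.0000)
o1: d²=40 > ρ²=27 → inactive
o2: d²=305 > ρ²=27 → inactive
o3: d²=205 > ρ²=27 → inactive
o4: d²=18 ≤ ρ²=27; F_rep = 31·(-3,-3)/18² = (-0.2870,-0.2870)
F = F_att + ΣF_rep = (-11.2870,10.7130)
Δp = p'−p = (-2.8218,2.6782); α = Δx/Fx = (-1219/432) / (-1219/108) = 1/4
check: Δy/Fy = (1157/432) / (1157/108) = 1/4 ✓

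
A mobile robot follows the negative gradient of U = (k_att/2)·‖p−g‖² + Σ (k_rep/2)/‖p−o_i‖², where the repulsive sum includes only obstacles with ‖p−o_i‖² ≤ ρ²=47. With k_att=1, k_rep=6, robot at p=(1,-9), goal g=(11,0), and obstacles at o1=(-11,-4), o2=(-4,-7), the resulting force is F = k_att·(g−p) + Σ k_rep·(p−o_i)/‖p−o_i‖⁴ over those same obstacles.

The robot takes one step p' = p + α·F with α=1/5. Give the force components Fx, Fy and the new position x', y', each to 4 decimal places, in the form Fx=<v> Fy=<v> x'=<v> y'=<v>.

Fx=10.0357 Fy=8.9857 x'=3.0071 y'=-7.2029

F_att = 1·(g−p) = 1·(10,9) = (10.0000,9.0000)
o1: d²=169 > ρ²=47 → inactive
o2: d²=29 ≤ ρ²=47; F_rep = 6·(5,-2)/29² = (0.0357,-0.0143)
F = F_att + ΣF_rep = (10.0357,8.9857)
p' = p + 1/5·F = (3.0071,-7.2029)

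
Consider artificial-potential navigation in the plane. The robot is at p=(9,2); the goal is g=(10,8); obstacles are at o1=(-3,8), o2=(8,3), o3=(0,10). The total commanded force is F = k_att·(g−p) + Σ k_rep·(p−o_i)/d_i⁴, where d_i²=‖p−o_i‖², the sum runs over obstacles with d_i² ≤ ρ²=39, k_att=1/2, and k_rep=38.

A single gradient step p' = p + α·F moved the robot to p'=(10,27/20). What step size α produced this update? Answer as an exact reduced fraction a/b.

α = 1/10

F_att = 1/2·(g−p) = 1/2·(1,6) = (0.5000,3.0000)
o1: d²=180 > ρ²=39 → inactive
o2: d²=2 ≤ ρ²=39; F_rep = 38·(1,-1)/2² = (9.5000,-9.5000)
o3: d²=145 > ρ²=39 → inactive
F = F_att + ΣF_rep = (10.0000,-6.5000)
Δp = p'−p = (1.0000,-0.6500); α = Δx/Fx = (1) / (10) = 1/10
check: Δy/Fy = (-13/20) / (-13/2) = 1/10 ✓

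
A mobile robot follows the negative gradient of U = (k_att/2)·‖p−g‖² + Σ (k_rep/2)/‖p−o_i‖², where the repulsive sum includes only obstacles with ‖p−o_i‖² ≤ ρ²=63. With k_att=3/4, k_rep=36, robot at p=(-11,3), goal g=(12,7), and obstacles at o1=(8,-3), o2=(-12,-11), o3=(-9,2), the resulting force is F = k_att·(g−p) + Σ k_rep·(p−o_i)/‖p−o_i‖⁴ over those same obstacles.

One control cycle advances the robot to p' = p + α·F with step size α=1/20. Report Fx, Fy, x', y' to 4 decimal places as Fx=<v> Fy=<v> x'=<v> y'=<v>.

F_att = 3/4·(g−p) = 3/4·(23,4) = (17.2500,3.0000)
o1: d²=397 > ρ²=63 → inactive
o2: d²=197 > ρ²=63 → inactive
o3: d²=5 ≤ ρ²=63; F_rep = 36·(-2,1)/5² = (-2.8800,1.4400)
F = F_att + ΣF_rep = (14.3700,4.4400)
p' = p + 1/20·F = (-10.2815,3.2220)

Fx=14.3700 Fy=4.4400 x'=-10.2815 y'=3.2220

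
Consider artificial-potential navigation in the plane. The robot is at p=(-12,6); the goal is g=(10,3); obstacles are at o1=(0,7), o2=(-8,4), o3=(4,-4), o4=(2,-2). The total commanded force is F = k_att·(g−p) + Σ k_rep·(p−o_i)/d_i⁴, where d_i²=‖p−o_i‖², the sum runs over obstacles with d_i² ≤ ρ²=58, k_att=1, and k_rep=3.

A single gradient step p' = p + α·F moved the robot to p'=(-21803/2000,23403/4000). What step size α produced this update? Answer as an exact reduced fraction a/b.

α = 1/20

F_att = 1·(g−p) = 1·(22,-3) = (22.0000,-3.0000)
o1: d²=145 > ρ²=58 → inactive
o2: d²=20 ≤ ρ²=58; F_rep = 3·(-4,2)/20² = (-0.0300,0.0150)
o3: d²=356 > ρ²=58 → inactive
o4: d²=260 > ρ²=58 → inactive
F = F_att + ΣF_rep = (21.9700,-2.9850)
Δp = p'−p = (1.0985,-0.1492); α = Δx/Fx = (2197/2000) / (2197/100) = 1/20
check: Δy/Fy = (-597/4000) / (-597/200) = 1/20 ✓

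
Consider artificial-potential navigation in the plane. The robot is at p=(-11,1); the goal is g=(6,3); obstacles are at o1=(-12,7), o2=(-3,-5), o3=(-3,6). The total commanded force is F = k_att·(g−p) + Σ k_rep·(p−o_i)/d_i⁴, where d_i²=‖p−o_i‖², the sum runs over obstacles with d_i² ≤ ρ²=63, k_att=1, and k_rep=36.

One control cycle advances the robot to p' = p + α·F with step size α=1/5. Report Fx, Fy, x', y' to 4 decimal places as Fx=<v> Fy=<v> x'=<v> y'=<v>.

F_att = 1·(g−p) = 1·(17,2) = (17.0000,2.0000)
o1: d²=37 ≤ ρ²=63; F_rep = 36·(1,-6)/37² = (0.0263,-0.1578)
o2: d²=100 > ρ²=63 → inactive
o3: d²=89 > ρ²=63 → inactive
F = F_att + ΣF_rep = (17.0263,1.8422)
p' = p + 1/5·F = (-7.5947,1.3684)

Fx=17.0263 Fy=1.8422 x'=-7.5947 y'=1.3684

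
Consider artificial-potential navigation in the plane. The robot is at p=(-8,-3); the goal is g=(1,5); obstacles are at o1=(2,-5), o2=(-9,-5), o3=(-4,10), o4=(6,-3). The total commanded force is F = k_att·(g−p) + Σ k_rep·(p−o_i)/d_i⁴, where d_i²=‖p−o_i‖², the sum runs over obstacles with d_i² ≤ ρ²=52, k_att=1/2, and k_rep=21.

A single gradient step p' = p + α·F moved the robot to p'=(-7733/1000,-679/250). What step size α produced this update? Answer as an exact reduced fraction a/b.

F_att = 1/2·(g−p) = 1/2·(9,8) = (4.5000,4.0000)
o1: d²=104 > ρ²=52 → inactive
o2: d²=5 ≤ ρ²=52; F_rep = 21·(1,2)/5² = (0.8400,1.6800)
o3: d²=185 > ρ²=52 → inactive
o4: d²=196 > ρ²=52 → inactive
F = F_att + ΣF_rep = (5.3400,5.6800)
Δp = p'−p = (0.2670,0.2840); α = Δx/Fx = (267/1000) / (267/50) = 1/20
check: Δy/Fy = (71/250) / (142/25) = 1/20 ✓

α = 1/20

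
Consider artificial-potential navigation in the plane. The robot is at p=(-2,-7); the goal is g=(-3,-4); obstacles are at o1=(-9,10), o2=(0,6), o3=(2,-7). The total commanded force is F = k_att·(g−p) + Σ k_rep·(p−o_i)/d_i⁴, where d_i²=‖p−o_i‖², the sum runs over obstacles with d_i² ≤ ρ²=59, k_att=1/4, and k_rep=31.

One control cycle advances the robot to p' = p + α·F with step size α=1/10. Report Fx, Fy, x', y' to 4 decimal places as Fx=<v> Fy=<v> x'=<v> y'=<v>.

Fx=-0.7344 Fy=0.7500 x'=-2.0734 y'=-6.9250

F_att = 1/4·(g−p) = 1/4·(-1,3) = (-0.2500,0.7500)
o1: d²=338 > ρ²=59 → inactive
o2: d²=173 > ρ²=59 → inactive
o3: d²=16 ≤ ρ²=59; F_rep = 31·(-4,0)/16² = (-0.4844,0.0000)
F = F_att + ΣF_rep = (-0.7344,0.7500)
p' = p + 1/10·F = (-2.0734,-6.9250)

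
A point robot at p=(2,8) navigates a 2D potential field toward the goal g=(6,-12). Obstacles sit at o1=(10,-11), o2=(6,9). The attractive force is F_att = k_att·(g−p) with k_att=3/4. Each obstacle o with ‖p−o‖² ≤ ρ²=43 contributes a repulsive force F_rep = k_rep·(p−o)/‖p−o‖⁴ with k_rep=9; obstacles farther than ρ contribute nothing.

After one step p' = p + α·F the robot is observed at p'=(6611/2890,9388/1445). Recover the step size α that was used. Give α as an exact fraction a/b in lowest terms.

F_att = 3/4·(g−p) = 3/4·(4,-20) = (3.0000,-15.0000)
o1: d²=425 > ρ²=43 → inactive
o2: d²=17 ≤ ρ²=43; F_rep = 9·(-4,-1)/17² = (-0.1246,-0.0311)
F = F_att + ΣF_rep = (2.8754,-15.0311)
Δp = p'−p = (0.2875,-1.5031); α = Δx/Fx = (831/2890) / (831/289) = 1/10
check: Δy/Fy = (-2172/1445) / (-4344/289) = 1/10 ✓

α = 1/10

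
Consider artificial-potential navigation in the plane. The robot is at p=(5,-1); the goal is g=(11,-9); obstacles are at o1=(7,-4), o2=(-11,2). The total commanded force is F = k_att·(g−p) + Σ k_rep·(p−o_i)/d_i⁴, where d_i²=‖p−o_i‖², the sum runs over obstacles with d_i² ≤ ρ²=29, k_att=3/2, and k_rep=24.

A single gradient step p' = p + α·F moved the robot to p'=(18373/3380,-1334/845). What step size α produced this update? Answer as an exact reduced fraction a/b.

F_att = 3/2·(g−p) = 3/2·(6,-8) = (9.0000,-12.0000)
o1: d²=13 ≤ ρ²=29; F_rep = 24·(-2,3)/13² = (-0.2840,0.4260)
o2: d²=265 > ρ²=29 → inactive
F = F_att + ΣF_rep = (8.7160,-11.5740)
Δp = p'−p = (0.4358,-0.5787); α = Δx/Fx = (1473/3380) / (1473/169) = 1/20
check: Δy/Fy = (-489/845) / (-1956/169) = 1/20 ✓

α = 1/20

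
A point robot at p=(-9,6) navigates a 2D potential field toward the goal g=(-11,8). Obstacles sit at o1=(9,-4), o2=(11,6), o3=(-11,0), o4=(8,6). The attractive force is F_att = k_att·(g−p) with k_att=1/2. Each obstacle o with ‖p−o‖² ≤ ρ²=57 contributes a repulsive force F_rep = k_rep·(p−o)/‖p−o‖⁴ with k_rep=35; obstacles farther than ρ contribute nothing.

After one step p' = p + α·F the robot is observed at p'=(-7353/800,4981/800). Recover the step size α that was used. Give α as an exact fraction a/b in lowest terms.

α = 1/5

F_att = 1/2·(g−p) = 1/2·(-2,2) = (-1.0000,1.0000)
o1: d²=424 > ρ²=57 → inactive
o2: d²=400 > ρ²=57 → inactive
o3: d²=40 ≤ ρ²=57; F_rep = 35·(2,6)/40² = (0.0437,0.1313)
o4: d²=289 > ρ²=57 → inactive
F = F_att + ΣF_rep = (-0.9563,1.1313)
Δp = p'−p = (-0.1913,0.2263); α = Δx/Fx = (-153/800) / (-153/160) = 1/5
check: Δy/Fy = (181/800) / (181/160) = 1/5 ✓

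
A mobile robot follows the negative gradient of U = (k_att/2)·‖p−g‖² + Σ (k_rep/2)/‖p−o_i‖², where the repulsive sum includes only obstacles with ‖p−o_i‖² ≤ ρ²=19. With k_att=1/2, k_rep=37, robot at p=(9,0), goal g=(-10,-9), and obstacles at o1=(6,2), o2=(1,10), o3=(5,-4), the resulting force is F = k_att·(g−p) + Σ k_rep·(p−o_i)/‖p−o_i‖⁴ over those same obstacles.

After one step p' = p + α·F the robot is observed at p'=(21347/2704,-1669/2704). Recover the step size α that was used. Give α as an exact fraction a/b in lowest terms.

α = 1/8

F_att = 1/2·(g−p) = 1/2·(-19,-9) = (-9.5000,-4.5000)
o1: d²=13 ≤ ρ²=19; F_rep = 37·(3,-2)/13² = (0.6568,-0.4379)
o2: d²=164 > ρ²=19 → inactive
o3: d²=32 > ρ²=19 → inactive
F = F_att + ΣF_rep = (-8.8432,-4.9379)
Δp = p'−p = (-1.1054,-0.6172); α = Δx/Fx = (-2989/2704) / (-2989/338) = 1/8
check: Δy/Fy = (-1669/2704) / (-1669/338) = 1/8 ✓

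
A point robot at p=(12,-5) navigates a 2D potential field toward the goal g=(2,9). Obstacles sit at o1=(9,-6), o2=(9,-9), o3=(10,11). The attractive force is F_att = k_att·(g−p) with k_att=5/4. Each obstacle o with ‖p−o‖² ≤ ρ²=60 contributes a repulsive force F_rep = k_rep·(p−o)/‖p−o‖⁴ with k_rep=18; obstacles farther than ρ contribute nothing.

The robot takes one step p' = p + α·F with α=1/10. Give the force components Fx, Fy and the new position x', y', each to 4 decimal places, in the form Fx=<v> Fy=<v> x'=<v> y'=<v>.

F_att = 5/4·(g−p) = 5/4·(-10,14) = (-12.5000,17.5000)
o1: d²=10 ≤ ρ²=60; F_rep = 18·(3,1)/10² = (0.5400,0.1800)
o2: d²=25 ≤ ρ²=60; F_rep = 18·(3,4)/25² = (0.0864,0.1152)
o3: d²=260 > ρ²=60 → inactive
F = F_att + ΣF_rep = (-11.8736,17.7952)
p' = p + 1/10·F = (10.8126,-3.2205)

Fx=-11.8736 Fy=17.7952 x'=10.8126 y'=-3.2205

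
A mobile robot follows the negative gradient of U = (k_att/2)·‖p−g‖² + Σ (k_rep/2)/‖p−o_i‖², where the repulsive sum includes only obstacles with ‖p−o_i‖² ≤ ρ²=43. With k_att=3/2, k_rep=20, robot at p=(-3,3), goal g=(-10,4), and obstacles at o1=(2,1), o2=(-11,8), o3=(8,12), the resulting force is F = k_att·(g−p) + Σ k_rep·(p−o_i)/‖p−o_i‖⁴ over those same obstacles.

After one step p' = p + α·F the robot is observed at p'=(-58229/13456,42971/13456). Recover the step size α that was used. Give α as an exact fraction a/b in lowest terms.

α = 1/8

F_att = 3/2·(g−p) = 3/2·(-7,1) = (-10.5000,1.5000)
o1: d²=29 ≤ ρ²=43; F_rep = 20·(-5,2)/29² = (-0.1189,0.0476)
o2: d²=89 > ρ²=43 → inactive
o3: d²=202 > ρ²=43 → inactive
F = F_att + ΣF_rep = (-10.6189,1.5476)
Δp = p'−p = (-1.3274,0.1934); α = Δx/Fx = (-17861/13456) / (-17861/1682) = 1/8
check: Δy/Fy = (2603/13456) / (2603/1682) = 1/8 ✓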